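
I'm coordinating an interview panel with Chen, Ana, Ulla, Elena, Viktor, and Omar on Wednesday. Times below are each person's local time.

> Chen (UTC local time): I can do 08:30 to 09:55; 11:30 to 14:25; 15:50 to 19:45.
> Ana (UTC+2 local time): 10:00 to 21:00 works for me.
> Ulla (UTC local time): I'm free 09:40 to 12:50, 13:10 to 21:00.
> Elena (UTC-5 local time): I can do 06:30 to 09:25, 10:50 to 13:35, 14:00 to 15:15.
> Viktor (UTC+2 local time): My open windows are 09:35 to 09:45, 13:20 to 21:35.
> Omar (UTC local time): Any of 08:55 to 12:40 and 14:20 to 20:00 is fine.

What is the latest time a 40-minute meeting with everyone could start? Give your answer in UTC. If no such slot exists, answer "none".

17:55

Chen in UTC: 08:30-09:55, 11:30-14:25, 15:50-19:45.
Ana in UTC: 08:00-19:00 (subtract 2h to convert from UTC+2).
Ulla in UTC: 09:40-12:50, 13:10-21:00.
Elena in UTC: 11:30-14:25, 15:50-18:35, 19:00-20:15 (add 5h to convert from UTC-5).
Viktor in UTC: 07:35-07:45, 11:20-19:35 (subtract 2h to convert from UTC+2).
Omar in UTC: 08:55-12:40, 14:20-20:00.
Chen ∩ Ana: 08:30-09:55, 11:30-14:25, 15:50-19:00.
Chen ∩ Ana ∩ Ulla: 09:40-09:55, 11:30-12:50, 13:10-14:25, 15:50-19:00.
Chen ∩ Ana ∩ Ulla ∩ Elena: 11:30-12:50, 13:10-14:25, 15:50-18:35.
Chen ∩ Ana ∩ Ulla ∩ Elena ∩ Viktor: 11:30-12:50, 13:10-14:25, 15:50-18:35.
Chen ∩ Ana ∩ Ulla ∩ Elena ∩ Viktor ∩ Omar: 11:30-12:40, 14:20-14:25, 15:50-18:35.
The last common window of at least 40 minutes is 15:50-18:35; a 40-minute meeting can start as late as 17:55 and still end by 18:35.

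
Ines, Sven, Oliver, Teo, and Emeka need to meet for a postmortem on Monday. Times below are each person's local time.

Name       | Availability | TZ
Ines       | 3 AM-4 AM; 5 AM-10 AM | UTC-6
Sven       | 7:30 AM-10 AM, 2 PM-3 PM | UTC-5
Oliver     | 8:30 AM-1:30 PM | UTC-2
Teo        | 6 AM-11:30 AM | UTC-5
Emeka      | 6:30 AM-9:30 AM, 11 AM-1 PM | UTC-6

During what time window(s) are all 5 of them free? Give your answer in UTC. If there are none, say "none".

12:30-15:00

Ines in UTC: 09:00-10:00, 11:00-16:00 (add 6h to convert from UTC-6).
Sven in UTC: 12:30-15:00, 19:00-20:00 (add 5h to convert from UTC-5).
Oliver in UTC: 10:30-15:30 (add 2h to convert from UTC-2).
Teo in UTC: 11:00-16:30 (add 5h to convert from UTC-5).
Emeka in UTC: 12:30-15:30, 17:00-19:00 (add 6h to convert from UTC-6).
Ines ∩ Sven: 12:30-15:00.
Ines ∩ Sven ∩ Oliver: 12:30-15:00.
Ines ∩ Sven ∩ Oliver ∩ Teo: 12:30-15:00.
Ines ∩ Sven ∩ Oliver ∩ Teo ∩ Emeka: 12:30-15:00.
Those are the intersection windows.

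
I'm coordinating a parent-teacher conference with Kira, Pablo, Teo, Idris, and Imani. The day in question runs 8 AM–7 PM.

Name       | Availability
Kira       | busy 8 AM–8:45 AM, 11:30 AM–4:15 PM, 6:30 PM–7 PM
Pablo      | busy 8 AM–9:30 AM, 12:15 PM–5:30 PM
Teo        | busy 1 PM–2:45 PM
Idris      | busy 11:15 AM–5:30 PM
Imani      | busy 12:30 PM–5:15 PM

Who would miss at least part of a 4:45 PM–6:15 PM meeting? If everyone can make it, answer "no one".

Idris, Imani, Pablo

Kira free: 08:45-11:30, 16:15-18:30 (invert busy blocks within the working day).
Pablo free: 09:30-12:15, 17:30-19:00 (invert busy blocks within the working day).
Teo free: 08:00-13:00, 14:45-19:00 (invert busy blocks within the working day).
Idris free: 08:00-11:15, 17:30-19:00 (invert busy blocks within the working day).
Imani free: 08:00-12:30, 17:15-19:00 (invert busy blocks within the working day).
Kira: free for 16:45-18:15. Pablo: not fully free for 16:45-18:15. Teo: free for 16:45-18:15. Idris: not fully free for 16:45-18:15. Imani: not fully free for 16:45-18:15.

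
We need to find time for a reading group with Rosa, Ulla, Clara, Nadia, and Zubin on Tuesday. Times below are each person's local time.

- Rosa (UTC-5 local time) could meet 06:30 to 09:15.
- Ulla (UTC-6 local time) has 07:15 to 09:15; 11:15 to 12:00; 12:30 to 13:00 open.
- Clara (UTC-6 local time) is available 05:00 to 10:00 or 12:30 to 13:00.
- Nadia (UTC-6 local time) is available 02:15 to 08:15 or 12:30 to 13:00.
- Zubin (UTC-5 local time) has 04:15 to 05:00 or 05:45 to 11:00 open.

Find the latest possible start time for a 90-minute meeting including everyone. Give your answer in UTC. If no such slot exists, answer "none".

Rosa in UTC: 11:30-14:15 (add 5h to convert from UTC-5).
Ulla in UTC: 13:15-15:15, 17:15-18:00, 18:30-19:00 (add 6h to convert from UTC-6).
Clara in UTC: 11:00-16:00, 18:30-19:00 (add 6h to convert from UTC-6).
Nadia in UTC: 08:15-14:15, 18:30-19:00 (add 6h to convert from UTC-6).
Zubin in UTC: 09:15-10:00, 10:45-16:00 (add 5h to convert from UTC-5).
Rosa ∩ Ulla: 13:15-14:15.
Rosa ∩ Ulla ∩ Clara: 13:15-14:15.
Rosa ∩ Ulla ∩ Clara ∩ Nadia: 13:15-14:15.
Rosa ∩ Ulla ∩ Clara ∩ Nadia ∩ Zubin: 13:15-14:15.
No common window is at least 90 minutes long.

none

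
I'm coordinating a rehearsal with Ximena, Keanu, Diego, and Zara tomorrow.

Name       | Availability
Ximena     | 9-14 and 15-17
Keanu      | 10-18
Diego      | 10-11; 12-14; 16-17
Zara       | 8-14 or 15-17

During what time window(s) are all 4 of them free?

10:00-11:00, 12:00-14:00, 16:00-17:00

Ximena ∩ Keanu: 10:00-14:00, 15:00-17:00.
Ximena ∩ Keanu ∩ Diego: 10:00-11:00, 12:00-14:00, 16:00-17:00.
Ximena ∩ Keanu ∩ Diego ∩ Zara: 10:00-11:00, 12:00-14:00, 16:00-17:00.
So the common availability across everyone is 10:00-11:00, 12:00-14:00, 16:00-17:00.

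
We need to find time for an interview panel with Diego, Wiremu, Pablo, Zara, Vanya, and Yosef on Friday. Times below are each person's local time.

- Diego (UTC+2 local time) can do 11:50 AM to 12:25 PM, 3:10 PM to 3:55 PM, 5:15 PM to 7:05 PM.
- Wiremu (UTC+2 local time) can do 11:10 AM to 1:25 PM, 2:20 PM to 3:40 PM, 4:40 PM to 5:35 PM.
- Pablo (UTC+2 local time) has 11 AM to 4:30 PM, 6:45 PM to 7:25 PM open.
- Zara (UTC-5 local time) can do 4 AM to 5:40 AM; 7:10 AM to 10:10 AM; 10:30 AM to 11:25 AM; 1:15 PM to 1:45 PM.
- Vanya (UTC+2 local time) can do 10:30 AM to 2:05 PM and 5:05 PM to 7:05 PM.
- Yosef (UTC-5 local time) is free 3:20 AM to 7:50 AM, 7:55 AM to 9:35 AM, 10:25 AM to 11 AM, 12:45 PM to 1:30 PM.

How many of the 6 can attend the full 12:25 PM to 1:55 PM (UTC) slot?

Diego in UTC: 09:50-10:25, 13:10-13:55, 15:15-17:05 (subtract 2h to convert from UTC+2).
Wiremu in UTC: 09:10-11:25, 12:20-13:40, 14:40-15:35 (subtract 2h to convert from UTC+2).
Pablo in UTC: 09:00-14:30, 16:45-17:25 (subtract 2h to convert from UTC+2).
Zara in UTC: 09:00-10:40, 12:10-15:10, 15:30-16:25, 18:15-18:45 (add 5h to convert from UTC-5).
Vanya in UTC: 08:30-12:05, 15:05-17:05 (subtract 2h to convert from UTC+2).
Yosef in UTC: 08:20-12:50, 12:55-14:35, 15:25-16:00, 17:45-18:30 (add 5h to convert from UTC-5).
Pablo and Zara can make the full 12:25-13:55 slot — that's 2.

2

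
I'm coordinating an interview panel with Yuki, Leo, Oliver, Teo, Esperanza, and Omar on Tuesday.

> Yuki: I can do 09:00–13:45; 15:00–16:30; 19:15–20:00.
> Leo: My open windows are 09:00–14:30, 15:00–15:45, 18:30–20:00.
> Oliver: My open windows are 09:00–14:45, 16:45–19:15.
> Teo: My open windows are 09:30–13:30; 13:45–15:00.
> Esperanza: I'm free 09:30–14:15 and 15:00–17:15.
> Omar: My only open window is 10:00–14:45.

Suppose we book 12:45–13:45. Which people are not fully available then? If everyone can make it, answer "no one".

Yuki: free for 12:45-13:45. Leo: free for 12:45-13:45. Oliver: free for 12:45-13:45. Teo: not fully free for 12:45-13:45. Esperanza: free for 12:45-13:45. Omar: free for 12:45-13:45.

Teo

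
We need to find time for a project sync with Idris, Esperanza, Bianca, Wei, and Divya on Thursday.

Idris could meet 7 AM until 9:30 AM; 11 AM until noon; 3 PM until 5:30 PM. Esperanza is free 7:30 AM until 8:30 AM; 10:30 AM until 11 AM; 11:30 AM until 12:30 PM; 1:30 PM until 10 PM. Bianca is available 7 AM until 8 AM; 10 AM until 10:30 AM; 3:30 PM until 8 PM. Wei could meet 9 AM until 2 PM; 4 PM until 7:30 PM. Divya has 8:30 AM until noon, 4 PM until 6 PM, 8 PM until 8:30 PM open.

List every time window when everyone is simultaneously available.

Idris ∩ Esperanza: 07:30-08:30, 11:30-12:00, 15:00-17:30.
Idris ∩ Esperanza ∩ Bianca: 07:30-08:00, 15:30-17:30.
Idris ∩ Esperanza ∩ Bianca ∩ Wei: 16:00-17:30.
Idris ∩ Esperanza ∩ Bianca ∩ Wei ∩ Divya: 16:00-17:30.
So the common availability across everyone is 16:00-17:30.

16:00-17:30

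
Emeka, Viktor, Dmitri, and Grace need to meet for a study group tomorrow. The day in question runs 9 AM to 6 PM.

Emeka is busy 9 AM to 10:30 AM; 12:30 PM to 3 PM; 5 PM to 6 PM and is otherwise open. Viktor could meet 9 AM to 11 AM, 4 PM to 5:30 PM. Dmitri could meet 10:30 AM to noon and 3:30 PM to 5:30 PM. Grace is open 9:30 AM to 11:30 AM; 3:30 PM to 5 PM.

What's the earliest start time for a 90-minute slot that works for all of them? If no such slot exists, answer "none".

Emeka free: 10:30-12:30, 15:00-17:00 (invert busy blocks within the working day).
Viktor free: 09:00-11:00, 16:00-17:30.
Dmitri free: 10:30-12:00, 15:30-17:30.
Grace free: 09:30-11:30, 15:30-17:00.
Emeka ∩ Viktor: 10:30-11:00, 16:00-17:00.
Emeka ∩ Viktor ∩ Dmitri: 10:30-11:00, 16:00-17:00.
Emeka ∩ Viktor ∩ Dmitri ∩ Grace: 10:30-11:00, 16:00-17:00.
No common window is at least 90 minutes long.

none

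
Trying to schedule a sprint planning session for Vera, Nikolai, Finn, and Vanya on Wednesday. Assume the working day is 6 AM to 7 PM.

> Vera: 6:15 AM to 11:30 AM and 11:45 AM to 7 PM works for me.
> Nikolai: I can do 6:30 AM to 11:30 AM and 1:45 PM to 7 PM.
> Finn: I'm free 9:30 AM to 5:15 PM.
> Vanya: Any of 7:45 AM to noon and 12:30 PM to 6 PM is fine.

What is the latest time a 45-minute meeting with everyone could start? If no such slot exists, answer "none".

Vera ∩ Nikolai: 06:30-11:30, 13:45-19:00.
Vera ∩ Nikolai ∩ Finn: 09:30-11:30, 13:45-17:15.
Vera ∩ Nikolai ∩ Finn ∩ Vanya: 09:30-11:30, 13:45-17:15.
The last common window of at least 45 minutes is 13:45-17:15; a 45-minute meeting can start as late as 16:30 and still end by 17:15.

16:30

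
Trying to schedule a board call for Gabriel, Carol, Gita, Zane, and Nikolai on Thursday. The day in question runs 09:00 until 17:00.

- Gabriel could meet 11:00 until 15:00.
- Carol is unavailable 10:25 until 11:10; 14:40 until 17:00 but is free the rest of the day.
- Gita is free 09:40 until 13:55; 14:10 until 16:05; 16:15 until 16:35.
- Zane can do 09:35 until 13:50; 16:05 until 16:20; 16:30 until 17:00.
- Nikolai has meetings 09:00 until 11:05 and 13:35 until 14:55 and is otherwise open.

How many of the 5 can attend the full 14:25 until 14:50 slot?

2

Gabriel free: 11:00-15:00.
Carol free: 09:00-10:25, 11:10-14:40 (invert busy blocks within the working day).
Gita free: 09:40-13:55, 14:10-16:05, 16:15-16:35.
Zane free: 09:35-13:50, 16:05-16:20, 16:30-17:00.
Nikolai free: 11:05-13:35, 14:55-17:00 (invert busy blocks within the working day).
Gabriel and Gita can make the full 14:25-14:50 slot — that's 2.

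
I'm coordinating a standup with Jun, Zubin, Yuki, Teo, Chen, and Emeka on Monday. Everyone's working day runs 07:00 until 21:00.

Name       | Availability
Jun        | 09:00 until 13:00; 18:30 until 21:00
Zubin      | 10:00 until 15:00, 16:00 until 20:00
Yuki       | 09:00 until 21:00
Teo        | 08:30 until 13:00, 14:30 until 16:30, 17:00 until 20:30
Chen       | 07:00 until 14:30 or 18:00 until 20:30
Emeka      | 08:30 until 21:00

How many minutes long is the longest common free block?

Jun ∩ Zubin: 10:00-13:00, 18:30-20:00.
Jun ∩ Zubin ∩ Yuki: 10:00-13:00, 18:30-20:00.
Jun ∩ Zubin ∩ Yuki ∩ Teo: 10:00-13:00, 18:30-20:00.
Jun ∩ Zubin ∩ Yuki ∩ Teo ∩ Chen: 10:00-13:00, 18:30-20:00.
Jun ∩ Zubin ∩ Yuki ∩ Teo ∩ Chen ∩ Emeka: 10:00-13:00, 18:30-20:00.
Those are the intersection windows.
The longest is 10:00-13:00 at 180 minutes.

180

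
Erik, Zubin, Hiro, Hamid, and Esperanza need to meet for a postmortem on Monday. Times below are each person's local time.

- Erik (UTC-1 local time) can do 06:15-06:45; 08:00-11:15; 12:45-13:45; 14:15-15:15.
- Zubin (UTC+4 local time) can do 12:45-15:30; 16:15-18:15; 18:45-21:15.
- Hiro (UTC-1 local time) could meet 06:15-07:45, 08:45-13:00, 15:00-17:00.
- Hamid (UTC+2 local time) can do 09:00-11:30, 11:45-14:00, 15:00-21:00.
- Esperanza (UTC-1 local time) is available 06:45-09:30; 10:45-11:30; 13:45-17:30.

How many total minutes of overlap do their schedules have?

60

Erik in UTC: 07:15-07:45, 09:00-12:15, 13:45-14:45, 15:15-16:15 (add 1h to convert from UTC-1).
Zubin in UTC: 08:45-11:30, 12:15-14:15, 14:45-17:15 (subtract 4h to convert from UTC+4).
Hiro in UTC: 07:15-08:45, 09:45-14:00, 16:00-18:00 (add 1h to convert from UTC-1).
Hamid in UTC: 07:00-09:30, 09:45-12:00, 13:00-19:00 (subtract 2h to convert from UTC+2).
Esperanza in UTC: 07:45-10:30, 11:45-12:30, 14:45-18:30 (add 1h to convert from UTC-1).
Erik ∩ Zubin: 09:00-11:30, 13:45-14:15, 15:15-16:15.
Erik ∩ Zubin ∩ Hiro: 09:45-11:30, 13:45-14:00, 16:00-16:15.
Erik ∩ Zubin ∩ Hiro ∩ Hamid: 09:45-11:30, 13:45-14:00, 16:00-16:15.
Erik ∩ Zubin ∩ Hiro ∩ Hamid ∩ Esperanza: 09:45-10:30, 16:00-16:15.
Summing the common windows: 45 + 15 = 60 minutes.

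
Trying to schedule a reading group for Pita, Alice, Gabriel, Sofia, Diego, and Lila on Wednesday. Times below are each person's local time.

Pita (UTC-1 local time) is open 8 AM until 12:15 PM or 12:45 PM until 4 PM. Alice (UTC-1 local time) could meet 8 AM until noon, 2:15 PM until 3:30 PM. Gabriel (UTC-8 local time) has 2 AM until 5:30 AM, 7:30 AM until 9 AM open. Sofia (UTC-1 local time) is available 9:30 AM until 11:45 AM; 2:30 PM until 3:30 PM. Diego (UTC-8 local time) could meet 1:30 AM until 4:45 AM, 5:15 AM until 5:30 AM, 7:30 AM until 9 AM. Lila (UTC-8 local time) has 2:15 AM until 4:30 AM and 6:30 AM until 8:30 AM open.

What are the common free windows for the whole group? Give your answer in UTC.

Pita in UTC: 09:00-13:15, 13:45-17:00 (add 1h to convert from UTC-1).
Alice in UTC: 09:00-13:00, 15:15-16:30 (add 1h to convert from UTC-1).
Gabriel in UTC: 10:00-13:30, 15:30-17:00 (add 8h to convert from UTC-8).
Sofia in UTC: 10:30-12:45, 15:30-16:30 (add 1h to convert from UTC-1).
Diego in UTC: 09:30-12:45, 13:15-13:30, 15:30-17:00 (add 8h to convert from UTC-8).
Lila in UTC: 10:15-12:30, 14:30-16:30 (add 8h to convert from UTC-8).
Pita ∩ Alice: 09:00-13:00, 15:15-16:30.
Pita ∩ Alice ∩ Gabriel: 10:00-13:00, 15:30-16:30.
Pita ∩ Alice ∩ Gabriel ∩ Sofia: 10:30-12:45, 15:30-16:30.
Pita ∩ Alice ∩ Gabriel ∩ Sofia ∩ Diego: 10:30-12:45, 15:30-16:30.
Pita ∩ Alice ∩ Gabriel ∩ Sofia ∩ Diego ∩ Lila: 10:30-12:30, 15:30-16:30.

10:30-12:30, 15:30-16:30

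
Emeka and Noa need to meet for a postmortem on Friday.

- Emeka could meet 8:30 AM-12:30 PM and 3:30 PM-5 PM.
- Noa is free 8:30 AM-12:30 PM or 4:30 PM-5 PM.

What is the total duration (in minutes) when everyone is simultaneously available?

270

Emeka ∩ Noa: 08:30-12:30, 16:30-17:00.
Summing the common windows: 240 + 30 = 270 minutes.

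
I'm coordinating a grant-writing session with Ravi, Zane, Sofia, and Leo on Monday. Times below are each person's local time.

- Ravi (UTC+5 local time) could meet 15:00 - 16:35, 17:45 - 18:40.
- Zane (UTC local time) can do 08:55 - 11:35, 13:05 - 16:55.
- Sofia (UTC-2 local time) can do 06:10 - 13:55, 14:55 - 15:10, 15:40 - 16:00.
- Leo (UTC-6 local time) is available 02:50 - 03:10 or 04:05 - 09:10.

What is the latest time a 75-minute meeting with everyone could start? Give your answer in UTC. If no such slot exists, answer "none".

10:20

Ravi in UTC: 10:00-11:35, 12:45-13:40 (subtract 5h to convert from UTC+5).
Zane in UTC: 08:55-11:35, 13:05-16:55.
Sofia in UTC: 08:10-15:55, 16:55-17:10, 17:40-18:00 (add 2h to convert from UTC-2).
Leo in UTC: 08:50-09:10, 10:05-15:10 (add 6h to convert from UTC-6).
Ravi ∩ Zane: 10:00-11:35, 13:05-13:40.
Ravi ∩ Zane ∩ Sofia: 10:00-11:35, 13:05-13:40.
Ravi ∩ Zane ∩ Sofia ∩ Leo: 10:05-11:35, 13:05-13:40.
The last common window of at least 75 minutes is 10:05-11:35; a 75-minute meeting can start as late as 10:20 and still end by 11:35.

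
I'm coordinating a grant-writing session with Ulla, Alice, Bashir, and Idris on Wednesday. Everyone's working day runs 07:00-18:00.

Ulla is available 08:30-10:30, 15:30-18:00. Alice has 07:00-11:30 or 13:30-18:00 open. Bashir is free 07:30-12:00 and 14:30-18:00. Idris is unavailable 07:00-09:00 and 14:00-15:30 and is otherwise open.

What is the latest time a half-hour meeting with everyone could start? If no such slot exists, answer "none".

Ulla free: 08:30-10:30, 15:30-18:00.
Alice free: 07:00-11:30, 13:30-18:00.
Bashir free: 07:30-12:00, 14:30-18:00.
Idris free: 09:00-14:00, 15:30-18:00 (invert busy blocks within the working day).
Ulla ∩ Alice: 08:30-10:30, 15:30-18:00.
Ulla ∩ Alice ∩ Bashir: 08:30-10:30, 15:30-18:00.
Ulla ∩ Alice ∩ Bashir ∩ Idris: 09:00-10:30, 15:30-18:00.
So the common availability across everyone is 09:00-10:30, 15:30-18:00.
The last common window of at least 30 minutes is 15:30-18:00; a 30-minute meeting can start as late as 17:30 and still end by 18:00.

17:30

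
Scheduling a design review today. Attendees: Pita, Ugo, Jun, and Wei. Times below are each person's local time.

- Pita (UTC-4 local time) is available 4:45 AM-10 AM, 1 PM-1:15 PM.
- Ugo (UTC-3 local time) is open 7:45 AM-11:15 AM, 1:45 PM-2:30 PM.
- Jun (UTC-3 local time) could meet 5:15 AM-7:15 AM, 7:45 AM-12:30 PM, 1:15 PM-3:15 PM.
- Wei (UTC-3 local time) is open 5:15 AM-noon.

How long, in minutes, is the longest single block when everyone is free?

Pita in UTC: 08:45-14:00, 17:00-17:15 (add 4h to convert from UTC-4).
Ugo in UTC: 10:45-14:15, 16:45-17:30 (add 3h to convert from UTC-3).
Jun in UTC: 08:15-10:15, 10:45-15:30, 16:15-18:15 (add 3h to convert from UTC-3).
Wei in UTC: 08:15-15:00 (add 3h to convert from UTC-3).
Pita ∩ Ugo: 10:45-14:00, 17:00-17:15.
Pita ∩ Ugo ∩ Jun: 10:45-14:00, 17:00-17:15.
Pita ∩ Ugo ∩ Jun ∩ Wei: 10:45-14:00.
The longest is 10:45-14:00 at 195 minutes.

195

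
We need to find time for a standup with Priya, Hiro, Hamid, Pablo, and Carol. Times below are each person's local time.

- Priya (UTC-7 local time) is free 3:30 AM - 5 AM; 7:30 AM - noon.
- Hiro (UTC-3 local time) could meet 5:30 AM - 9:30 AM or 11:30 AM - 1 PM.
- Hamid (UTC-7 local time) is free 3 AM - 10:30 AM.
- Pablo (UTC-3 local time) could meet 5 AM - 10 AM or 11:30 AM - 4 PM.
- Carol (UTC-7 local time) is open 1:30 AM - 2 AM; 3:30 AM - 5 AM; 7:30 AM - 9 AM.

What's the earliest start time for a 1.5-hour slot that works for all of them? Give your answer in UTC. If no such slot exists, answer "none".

Priya in UTC: 10:30-12:00, 14:30-19:00 (add 7h to convert from UTC-7).
Hiro in UTC: 08:30-12:30, 14:30-16:00 (add 3h to convert from UTC-3).
Hamid in UTC: 10:00-17:30 (add 7h to convert from UTC-7).
Pablo in UTC: 08:00-13:00, 14:30-19:00 (add 3h to convert from UTC-3).
Carol in UTC: 08:30-09:00, 10:30-12:00, 14:30-16:00 (add 7h to convert from UTC-7).
Priya ∩ Hiro: 10:30-12:00, 14:30-16:00.
Priya ∩ Hiro ∩ Hamid: 10:30-12:00, 14:30-16:00.
Priya ∩ Hiro ∩ Hamid ∩ Pablo: 10:30-12:00, 14:30-16:00.
Priya ∩ Hiro ∩ Hamid ∩ Pablo ∩ Carol: 10:30-12:00, 14:30-16:00.
So the common availability across everyone is 10:30-12:00, 14:30-16:00.
The first common window of at least 90 minutes is 10:30-12:00, so the earliest start is 10:30.

10:30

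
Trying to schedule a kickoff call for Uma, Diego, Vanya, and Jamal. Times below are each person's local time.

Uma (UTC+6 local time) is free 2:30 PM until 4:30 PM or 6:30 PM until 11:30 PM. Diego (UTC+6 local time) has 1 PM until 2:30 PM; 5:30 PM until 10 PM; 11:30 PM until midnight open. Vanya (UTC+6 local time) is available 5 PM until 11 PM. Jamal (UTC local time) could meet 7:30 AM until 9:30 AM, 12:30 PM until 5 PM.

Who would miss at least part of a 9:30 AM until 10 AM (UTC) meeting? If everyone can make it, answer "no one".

Uma in UTC: 08:30-10:30, 12:30-17:30 (subtract 6h to convert from UTC+6).
Diego in UTC: 07:00-08:30, 11:30-16:00, 17:30-18:00 (subtract 6h to convert from UTC+6).
Vanya in UTC: 11:00-17:00 (subtract 6h to convert from UTC+6).
Jamal in UTC: 07:30-09:30, 12:30-17:00.
Uma: free for 09:30-10:00. Diego: not fully free for 09:30-10:00. Vanya: not fully free for 09:30-10:00. Jamal: not fully free for 09:30-10:00.

Diego, Jamal, Vanya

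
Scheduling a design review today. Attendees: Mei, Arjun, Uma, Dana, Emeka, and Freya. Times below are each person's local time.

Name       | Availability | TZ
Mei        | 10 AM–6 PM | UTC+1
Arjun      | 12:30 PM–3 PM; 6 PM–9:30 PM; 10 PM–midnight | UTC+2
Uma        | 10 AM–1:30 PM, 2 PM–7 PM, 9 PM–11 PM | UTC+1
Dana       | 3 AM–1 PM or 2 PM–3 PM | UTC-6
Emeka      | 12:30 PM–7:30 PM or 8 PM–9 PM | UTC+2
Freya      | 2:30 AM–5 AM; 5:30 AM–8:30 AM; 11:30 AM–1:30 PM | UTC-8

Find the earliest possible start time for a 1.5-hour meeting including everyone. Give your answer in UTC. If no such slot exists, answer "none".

Mei in UTC: 09:00-17:00 (subtract 1h to convert from UTC+1).
Arjun in UTC: 10:30-13:00, 16:00-19:30, 20:00-22:00 (subtract 2h to convert from UTC+2).
Uma in UTC: 09:00-12:30, 13:00-18:00, 20:00-22:00 (subtract 1h to convert from UTC+1).
Dana in UTC: 09:00-19:00, 20:00-21:00 (add 6h to convert from UTC-6).
Emeka in UTC: 10:30-17:30, 18:00-19:00 (subtract 2h to convert from UTC+2).
Freya in UTC: 10:30-13:00, 13:30-16:30, 19:30-21:30 (add 8h to convert from UTC-8).
Mei ∩ Arjun: 10:30-13:00, 16:00-17:00.
Mei ∩ Arjun ∩ Uma: 10:30-12:30, 16:00-17:00.
Mei ∩ Arjun ∩ Uma ∩ Dana: 10:30-12:30, 16:00-17:00.
Mei ∩ Arjun ∩ Uma ∩ Dana ∩ Emeka: 10:30-12:30, 16:00-17:00.
Mei ∩ Arjun ∩ Uma ∩ Dana ∩ Emeka ∩ Freya: 10:30-12:30, 16:00-16:30.
The first common window of at least 90 minutes is 10:30-12:30, so the earliest start is 10:30.

10:30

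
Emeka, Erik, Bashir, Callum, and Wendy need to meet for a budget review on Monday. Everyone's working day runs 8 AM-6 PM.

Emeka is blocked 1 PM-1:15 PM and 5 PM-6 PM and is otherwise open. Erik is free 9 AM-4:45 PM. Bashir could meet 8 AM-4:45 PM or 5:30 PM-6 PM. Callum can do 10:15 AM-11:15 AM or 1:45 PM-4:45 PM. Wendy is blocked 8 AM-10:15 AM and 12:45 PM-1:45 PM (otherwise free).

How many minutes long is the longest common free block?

180

Emeka free: 08:00-13:00, 13:15-17:00 (invert busy blocks within the working day).
Erik free: 09:00-16:45.
Bashir free: 08:00-16:45, 17:30-18:00.
Callum free: 10:15-11:15, 13:45-16:45.
Wendy free: 10:15-12:45, 13:45-18:00 (invert busy blocks within the working day).
Emeka ∩ Erik: 09:00-13:00, 13:15-16:45.
Emeka ∩ Erik ∩ Bashir: 09:00-13:00, 13:15-16:45.
Emeka ∩ Erik ∩ Bashir ∩ Callum: 10:15-11:15, 13:45-16:45.
Emeka ∩ Erik ∩ Bashir ∩ Callum ∩ Wendy: 10:15-11:15, 13:45-16:45.
The longest is 13:45-16:45 at 180 minutes.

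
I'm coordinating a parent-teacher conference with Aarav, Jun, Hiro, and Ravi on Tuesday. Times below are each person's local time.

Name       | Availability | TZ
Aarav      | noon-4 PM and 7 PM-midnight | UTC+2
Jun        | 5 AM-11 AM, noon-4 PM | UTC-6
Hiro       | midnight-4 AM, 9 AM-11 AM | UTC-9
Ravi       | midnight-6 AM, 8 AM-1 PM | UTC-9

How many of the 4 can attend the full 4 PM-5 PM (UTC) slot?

Aarav in UTC: 10:00-14:00, 17:00-22:00 (subtract 2h to convert from UTC+2).
Jun in UTC: 11:00-17:00, 18:00-22:00 (add 6h to convert from UTC-6).
Hiro in UTC: 09:00-13:00, 18:00-20:00 (add 9h to convert from UTC-9).
Ravi in UTC: 09:00-15:00, 17:00-22:00 (add 9h to convert from UTC-9).
Jun can make the full 16:00-17:00 slot — that's 1.

1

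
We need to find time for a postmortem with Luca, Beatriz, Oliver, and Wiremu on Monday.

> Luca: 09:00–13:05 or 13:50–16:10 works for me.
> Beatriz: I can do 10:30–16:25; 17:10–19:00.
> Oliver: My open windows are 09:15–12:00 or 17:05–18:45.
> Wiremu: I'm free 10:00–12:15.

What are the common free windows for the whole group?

Luca ∩ Beatriz: 10:30-13:05, 13:50-16:10.
Luca ∩ Beatriz ∩ Oliver: 10:30-12:00.
Luca ∩ Beatriz ∩ Oliver ∩ Wiremu: 10:30-12:00.
Those are the intersection windows.

10:30-12:00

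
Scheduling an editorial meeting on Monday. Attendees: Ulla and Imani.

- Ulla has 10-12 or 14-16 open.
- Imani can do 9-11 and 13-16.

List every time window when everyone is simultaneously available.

Ulla ∩ Imani: 10:00-11:00, 14:00-16:00.
So the common availability across everyone is 10:00-11:00, 14:00-16:00.

10:00-11:00, 14:00-16:00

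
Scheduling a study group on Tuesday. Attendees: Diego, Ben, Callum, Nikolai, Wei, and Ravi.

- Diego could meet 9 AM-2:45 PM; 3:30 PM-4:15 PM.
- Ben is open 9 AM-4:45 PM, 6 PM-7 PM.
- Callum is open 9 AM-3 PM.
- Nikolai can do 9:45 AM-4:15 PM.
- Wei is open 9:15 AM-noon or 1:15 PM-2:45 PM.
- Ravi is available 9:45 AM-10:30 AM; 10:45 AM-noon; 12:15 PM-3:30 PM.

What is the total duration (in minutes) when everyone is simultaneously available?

210

Diego ∩ Ben: 09:00-14:45, 15:30-16:15.
Diego ∩ Ben ∩ Callum: 09:00-14:45.
Diego ∩ Ben ∩ Callum ∩ Nikolai: 09:45-14:45.
Diego ∩ Ben ∩ Callum ∩ Nikolai ∩ Wei: 09:45-12:00, 13:15-14:45.
Diego ∩ Ben ∩ Callum ∩ Nikolai ∩ Wei ∩ Ravi: 09:45-10:30, 10:45-12:00, 13:15-14:45.
Summing the common windows: 45 + 75 + 90 = 210 minutes.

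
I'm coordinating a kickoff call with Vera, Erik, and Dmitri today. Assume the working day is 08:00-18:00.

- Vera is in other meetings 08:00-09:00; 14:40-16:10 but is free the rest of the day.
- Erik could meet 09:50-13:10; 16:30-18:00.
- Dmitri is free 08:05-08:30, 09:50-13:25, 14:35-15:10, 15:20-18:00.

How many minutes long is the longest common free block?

Vera free: 09:00-14:40, 16:10-18:00 (invert busy blocks within the working day).
Erik free: 09:50-13:10, 16:30-18:00.
Dmitri free: 08:05-08:30, 09:50-13:25, 14:35-15:10, 15:20-18:00.
Vera ∩ Erik: 09:50-13:10, 16:30-18:00.
Vera ∩ Erik ∩ Dmitri: 09:50-13:10, 16:30-18:00.
So the common availability across everyone is 09:50-13:10, 16:30-18:00.
The longest is 09:50-13:10 at 200 minutes.

200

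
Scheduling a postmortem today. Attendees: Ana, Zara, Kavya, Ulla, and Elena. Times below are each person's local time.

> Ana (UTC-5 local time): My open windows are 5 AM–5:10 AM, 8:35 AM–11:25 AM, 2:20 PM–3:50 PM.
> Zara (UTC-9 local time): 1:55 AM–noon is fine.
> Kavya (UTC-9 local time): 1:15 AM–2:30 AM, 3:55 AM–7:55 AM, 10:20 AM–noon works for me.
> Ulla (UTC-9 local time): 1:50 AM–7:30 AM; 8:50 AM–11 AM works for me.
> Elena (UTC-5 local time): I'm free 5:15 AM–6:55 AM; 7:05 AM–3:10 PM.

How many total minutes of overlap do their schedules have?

210

Ana in UTC: 10:00-10:10, 13:35-16:25, 19:20-20:50 (add 5h to convert from UTC-5).
Zara in UTC: 10:55-21:00 (add 9h to convert from UTC-9).
Kavya in UTC: 10:15-11:30, 12:55-16:55, 19:20-21:00 (add 9h to convert from UTC-9).
Ulla in UTC: 10:50-16:30, 17:50-20:00 (add 9h to convert from UTC-9).
Elena in UTC: 10:15-11:55, 12:05-20:10 (add 5h to convert from UTC-5).
Ana ∩ Zara: 13:35-16:25, 19:20-20:50.
Ana ∩ Zara ∩ Kavya: 13:35-16:25, 19:20-20:50.
Ana ∩ Zara ∩ Kavya ∩ Ulla: 13:35-16:25, 19:20-20:00.
Ana ∩ Zara ∩ Kavya ∩ Ulla ∩ Elena: 13:35-16:25, 19:20-20:00.
Those are the intersection windows.
Summing the common windows: 170 + 40 = 210 minutes.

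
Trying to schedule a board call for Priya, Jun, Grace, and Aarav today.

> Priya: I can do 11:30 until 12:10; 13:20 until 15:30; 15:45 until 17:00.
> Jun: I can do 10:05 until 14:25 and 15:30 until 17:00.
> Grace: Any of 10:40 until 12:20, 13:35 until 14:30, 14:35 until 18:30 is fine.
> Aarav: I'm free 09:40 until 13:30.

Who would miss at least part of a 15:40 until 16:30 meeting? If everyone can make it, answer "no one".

Aarav, Priya

Priya: not fully free for 15:40-16:30. Jun: free for 15:40-16:30. Grace: free for 15:40-16:30. Aarav: not fully free for 15:40-16:30.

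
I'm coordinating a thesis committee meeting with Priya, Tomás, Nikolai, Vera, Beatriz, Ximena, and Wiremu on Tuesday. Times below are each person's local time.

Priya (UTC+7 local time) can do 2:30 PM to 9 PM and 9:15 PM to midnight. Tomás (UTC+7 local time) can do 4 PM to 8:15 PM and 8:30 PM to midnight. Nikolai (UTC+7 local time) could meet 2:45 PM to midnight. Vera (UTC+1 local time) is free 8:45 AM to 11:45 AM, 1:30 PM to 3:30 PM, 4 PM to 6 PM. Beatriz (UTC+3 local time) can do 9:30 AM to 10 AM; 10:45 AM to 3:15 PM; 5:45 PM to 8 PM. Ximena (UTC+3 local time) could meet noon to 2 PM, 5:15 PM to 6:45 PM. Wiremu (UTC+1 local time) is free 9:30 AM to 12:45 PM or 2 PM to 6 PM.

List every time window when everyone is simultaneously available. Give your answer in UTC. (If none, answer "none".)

09:00-10:45, 15:00-15:45

Priya in UTC: 07:30-14:00, 14:15-17:00 (subtract 7h to convert from UTC+7).
Tomás in UTC: 09:00-13:15, 13:30-17:00 (subtract 7h to convert from UTC+7).
Nikolai in UTC: 07:45-17:00 (subtract 7h to convert from UTC+7).
Vera in UTC: 07:45-10:45, 12:30-14:30, 15:00-17:00 (subtract 1h to convert from UTC+1).
Beatriz in UTC: 06:30-07:00, 07:45-12:15, 14:45-17:00 (subtract 3h to convert from UTC+3).
Ximena in UTC: 09:00-11:00, 14:15-15:45 (subtract 3h to convert from UTC+3).
Wiremu in UTC: 08:30-11:45, 13:00-17:00 (subtract 1h to convert from UTC+1).
Priya ∩ Tomás: 09:00-13:15, 13:30-14:00, 14:15-17:00.
Priya ∩ Tomás ∩ Nikolai: 09:00-13:15, 13:30-14:00, 14:15-17:00.
Priya ∩ Tomás ∩ Nikolai ∩ Vera: 09:00-10:45, 12:30-13:15, 13:30-14:00, 14:15-14:30, 15:00-17:00.
Priya ∩ Tomás ∩ Nikolai ∩ Vera ∩ Beatriz: 09:00-10:45, 15:00-17:00.
Priya ∩ Tomás ∩ Nikolai ∩ Vera ∩ Beatriz ∩ Ximena: 09:00-10:45, 15:00-15:45.
Priya ∩ Tomás ∩ Nikolai ∩ Vera ∩ Beatriz ∩ Ximena ∩ Wiremu: 09:00-10:45, 15:00-15:45.
So the common availability across everyone is 09:00-10:45, 15:00-15:45.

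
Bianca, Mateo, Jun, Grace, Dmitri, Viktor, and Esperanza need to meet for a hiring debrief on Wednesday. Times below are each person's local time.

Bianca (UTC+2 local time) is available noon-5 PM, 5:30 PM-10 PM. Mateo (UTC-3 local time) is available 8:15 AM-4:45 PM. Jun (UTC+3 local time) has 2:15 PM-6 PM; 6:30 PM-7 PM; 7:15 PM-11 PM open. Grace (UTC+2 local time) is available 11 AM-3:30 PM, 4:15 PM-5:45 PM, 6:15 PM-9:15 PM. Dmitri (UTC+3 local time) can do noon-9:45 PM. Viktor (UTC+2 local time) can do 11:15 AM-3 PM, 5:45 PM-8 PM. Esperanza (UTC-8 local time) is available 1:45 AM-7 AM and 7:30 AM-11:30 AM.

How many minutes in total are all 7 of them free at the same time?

210

Bianca in UTC: 10:00-15:00, 15:30-20:00 (subtract 2h to convert from UTC+2).
Mateo in UTC: 11:15-19:45 (add 3h to convert from UTC-3).
Jun in UTC: 11:15-15:00, 15:30-16:00, 16:15-20:00 (subtract 3h to convert from UTC+3).
Grace in UTC: 09:00-13:30, 14:15-15:45, 16:15-19:15 (subtract 2h to convert from UTC+2).
Dmitri in UTC: 09:00-18:45 (subtract 3h to convert from UTC+3).
Viktor in UTC: 09:15-13:00, 15:45-18:00 (subtract 2h to convert from UTC+2).
Esperanza in UTC: 09:45-15:00, 15:30-19:30 (add 8h to convert from UTC-8).
Bianca ∩ Mateo: 11:15-15:00, 15:30-19:45.
Bianca ∩ Mateo ∩ Jun: 11:15-15:00, 15:30-16:00, 16:15-19:45.
Bianca ∩ Mateo ∩ Jun ∩ Grace: 11:15-13:30, 14:15-15:00, 15:30-15:45, 16:15-19:15.
Bianca ∩ Mateo ∩ Jun ∩ Grace ∩ Dmitri: 11:15-13:30, 14:15-15:00, 15:30-15:45, 16:15-18:45.
Bianca ∩ Mateo ∩ Jun ∩ Grace ∩ Dmitri ∩ Viktor: 11:15-13:00, 16:15-18:00.
Bianca ∩ Mateo ∩ Jun ∩ Grace ∩ Dmitri ∩ Viktor ∩ Esperanza: 11:15-13:00, 16:15-18:00.
Summing the common windows: 105 + 105 = 210 minutes.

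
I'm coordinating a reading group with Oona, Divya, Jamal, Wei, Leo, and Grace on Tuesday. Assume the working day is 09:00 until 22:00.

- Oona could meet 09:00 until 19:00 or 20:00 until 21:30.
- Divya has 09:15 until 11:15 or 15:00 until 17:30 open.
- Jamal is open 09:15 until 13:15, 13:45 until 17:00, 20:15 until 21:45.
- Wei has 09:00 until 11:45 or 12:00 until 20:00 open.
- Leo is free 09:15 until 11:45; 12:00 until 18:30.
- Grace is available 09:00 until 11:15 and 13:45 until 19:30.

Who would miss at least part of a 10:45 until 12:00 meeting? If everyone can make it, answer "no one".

Oona: free for 10:45-12:00. Divya: not fully free for 10:45-12:00. Jamal: free for 10:45-12:00. Wei: not fully free for 10:45-12:00. Leo: not fully free for 10:45-12:00. Grace: not fully free for 10:45-12:00.

Divya, Grace, Leo, Wei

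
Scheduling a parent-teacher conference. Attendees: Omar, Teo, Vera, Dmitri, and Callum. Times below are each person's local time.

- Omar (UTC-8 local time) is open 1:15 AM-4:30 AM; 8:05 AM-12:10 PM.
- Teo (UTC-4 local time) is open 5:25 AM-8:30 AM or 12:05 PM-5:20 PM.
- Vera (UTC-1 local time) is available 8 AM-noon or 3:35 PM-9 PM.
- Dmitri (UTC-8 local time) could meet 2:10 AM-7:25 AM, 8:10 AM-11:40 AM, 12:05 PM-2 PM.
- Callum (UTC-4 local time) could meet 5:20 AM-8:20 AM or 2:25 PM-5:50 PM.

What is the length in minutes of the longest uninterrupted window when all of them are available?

Omar in UTC: 09:15-12:30, 16:05-20:10 (add 8h to convert from UTC-8).
Teo in UTC: 09:25-12:30, 16:05-21:20 (add 4h to convert from UTC-4).
Vera in UTC: 09:00-13:00, 16:35-22:00 (add 1h to convert from UTC-1).
Dmitri in UTC: 10:10-15:25, 16:10-19:40, 20:05-22:00 (add 8h to convert from UTC-8).
Callum in UTC: 09:20-12:20, 18:25-21:50 (add 4h to convert from UTC-4).
Omar ∩ Teo: 09:25-12:30, 16:05-20:10.
Omar ∩ Teo ∩ Vera: 09:25-12:30, 16:35-20:10.
Omar ∩ Teo ∩ Vera ∩ Dmitri: 10:10-12:30, 16:35-19:40, 20:05-20:10.
Omar ∩ Teo ∩ Vera ∩ Dmitri ∩ Callum: 10:10-12:20, 18:25-19:40, 20:05-20:10.
Those are the intersection windows.
The longest is 10:10-12:20 at 130 minutes.

130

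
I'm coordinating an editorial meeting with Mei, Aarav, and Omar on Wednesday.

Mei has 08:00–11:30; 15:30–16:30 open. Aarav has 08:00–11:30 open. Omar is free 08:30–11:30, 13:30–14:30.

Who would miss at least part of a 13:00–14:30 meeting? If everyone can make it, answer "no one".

Aarav, Mei, Omar

Mei: not fully free for 13:00-14:30. Aarav: not fully free for 13:00-14:30. Omar: not fully free for 13:00-14:30.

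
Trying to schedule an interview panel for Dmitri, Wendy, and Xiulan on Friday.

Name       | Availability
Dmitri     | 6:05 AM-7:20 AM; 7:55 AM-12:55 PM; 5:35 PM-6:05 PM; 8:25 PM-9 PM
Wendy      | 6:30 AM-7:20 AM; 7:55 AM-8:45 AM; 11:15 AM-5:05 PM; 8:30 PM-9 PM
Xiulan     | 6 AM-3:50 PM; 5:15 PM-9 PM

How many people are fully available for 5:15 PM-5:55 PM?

Xiulan can make the full 17:15-17:55 slot — that's 1.

1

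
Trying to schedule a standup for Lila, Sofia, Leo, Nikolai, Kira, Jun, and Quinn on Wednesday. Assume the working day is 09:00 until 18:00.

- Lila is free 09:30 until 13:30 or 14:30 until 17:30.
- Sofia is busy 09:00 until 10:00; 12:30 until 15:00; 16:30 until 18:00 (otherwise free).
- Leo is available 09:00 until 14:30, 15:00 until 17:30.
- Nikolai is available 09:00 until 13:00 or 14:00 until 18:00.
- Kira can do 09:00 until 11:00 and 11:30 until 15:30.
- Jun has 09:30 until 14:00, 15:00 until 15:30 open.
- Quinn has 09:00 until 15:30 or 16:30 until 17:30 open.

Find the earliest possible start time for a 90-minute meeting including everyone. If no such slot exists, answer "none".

none

Lila free: 09:30-13:30, 14:30-17:30.
Sofia free: 10:00-12:30, 15:00-16:30 (invert busy blocks within the working day).
Leo free: 09:00-14:30, 15:00-17:30.
Nikolai free: 09:00-13:00, 14:00-18:00.
Kira free: 09:00-11:00, 11:30-15:30.
Jun free: 09:30-14:00, 15:00-15:30.
Quinn free: 09:00-15:30, 16:30-17:30.
Lila ∩ Sofia: 10:00-12:30, 15:00-16:30.
Lila ∩ Sofia ∩ Leo: 10:00-12:30, 15:00-16:30.
Lila ∩ Sofia ∩ Leo ∩ Nikolai: 10:00-12:30, 15:00-16:30.
Lila ∩ Sofia ∩ Leo ∩ Nikolai ∩ Kira: 10:00-11:00, 11:30-12:30, 15:00-15:30.
Lila ∩ Sofia ∩ Leo ∩ Nikolai ∩ Kira ∩ Jun: 10:00-11:00, 11:30-12:30, 15:00-15:30.
Lila ∩ Sofia ∩ Leo ∩ Nikolai ∩ Kira ∩ Jun ∩ Quinn: 10:00-11:00, 11:30-12:30, 15:00-15:30.
So the common availability across everyone is 10:00-11:00, 11:30-12:30, 15:00-15:30.
No common window is at least 90 minutes long.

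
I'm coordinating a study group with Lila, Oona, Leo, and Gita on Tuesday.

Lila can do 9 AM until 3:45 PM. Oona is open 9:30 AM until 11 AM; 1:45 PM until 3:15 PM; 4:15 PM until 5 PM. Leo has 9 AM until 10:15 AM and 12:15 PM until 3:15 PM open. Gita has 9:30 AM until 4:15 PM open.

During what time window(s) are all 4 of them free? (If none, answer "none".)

09:30-10:15, 13:45-15:15

Lila ∩ Oona: 09:30-11:00, 13:45-15:15.
Lila ∩ Oona ∩ Leo: 09:30-10:15, 13:45-15:15.
Lila ∩ Oona ∩ Leo ∩ Gita: 09:30-10:15, 13:45-15:15.
So the common availability across everyone is 09:30-10:15, 13:45-15:15.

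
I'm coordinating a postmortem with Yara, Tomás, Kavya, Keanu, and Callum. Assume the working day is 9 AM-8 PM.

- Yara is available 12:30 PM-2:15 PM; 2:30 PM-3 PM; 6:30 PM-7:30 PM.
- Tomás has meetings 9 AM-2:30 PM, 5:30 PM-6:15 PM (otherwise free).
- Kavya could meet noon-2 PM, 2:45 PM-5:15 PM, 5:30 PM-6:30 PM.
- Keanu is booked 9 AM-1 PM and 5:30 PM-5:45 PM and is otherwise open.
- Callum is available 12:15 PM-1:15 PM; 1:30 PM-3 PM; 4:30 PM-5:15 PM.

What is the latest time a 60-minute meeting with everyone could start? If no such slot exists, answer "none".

none

Yara free: 12:30-14:15, 14:30-15:00, 18:30-19:30.
Tomás free: 14:30-17:30, 18:15-20:00 (invert busy blocks within the working day).
Kavya free: 12:00-14:00, 14:45-17:15, 17:30-18:30.
Keanu free: 13:00-17:30, 17:45-20:00 (invert busy blocks within the working day).
Callum free: 12:15-13:15, 13:30-15:00, 16:30-17:15.
Yara ∩ Tomás: 14:30-15:00, 18:30-19:30.
Yara ∩ Tomás ∩ Kavya: 14:45-15:00.
Yara ∩ Tomás ∩ Kavya ∩ Keanu: 14:45-15:00.
Yara ∩ Tomás ∩ Kavya ∩ Keanu ∩ Callum: 14:45-15:00.
Those are the intersection windows.
No common window is at least 60 minutes long.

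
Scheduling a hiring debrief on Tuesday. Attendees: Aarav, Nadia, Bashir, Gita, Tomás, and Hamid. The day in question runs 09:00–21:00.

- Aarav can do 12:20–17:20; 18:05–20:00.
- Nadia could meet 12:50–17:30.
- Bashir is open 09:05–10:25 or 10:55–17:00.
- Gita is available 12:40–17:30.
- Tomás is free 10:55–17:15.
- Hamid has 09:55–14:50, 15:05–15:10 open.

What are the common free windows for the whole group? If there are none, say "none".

Aarav ∩ Nadia: 12:50-17:20.
Aarav ∩ Nadia ∩ Bashir: 12:50-17:00.
Aarav ∩ Nadia ∩ Bashir ∩ Gita: 12:50-17:00.
Aarav ∩ Nadia ∩ Bashir ∩ Gita ∩ Tomás: 12:50-17:00.
Aarav ∩ Nadia ∩ Bashir ∩ Gita ∩ Tomás ∩ Hamid: 12:50-14:50, 15:05-15:10.
Those are the intersection windows.

12:50-14:50, 15:05-15:10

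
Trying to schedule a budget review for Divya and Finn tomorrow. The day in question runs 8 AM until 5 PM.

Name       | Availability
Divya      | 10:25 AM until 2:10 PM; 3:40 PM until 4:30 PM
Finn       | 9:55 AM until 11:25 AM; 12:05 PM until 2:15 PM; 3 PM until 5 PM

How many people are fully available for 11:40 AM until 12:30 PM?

1

Divya can make the full 11:40-12:30 slot — that's 1.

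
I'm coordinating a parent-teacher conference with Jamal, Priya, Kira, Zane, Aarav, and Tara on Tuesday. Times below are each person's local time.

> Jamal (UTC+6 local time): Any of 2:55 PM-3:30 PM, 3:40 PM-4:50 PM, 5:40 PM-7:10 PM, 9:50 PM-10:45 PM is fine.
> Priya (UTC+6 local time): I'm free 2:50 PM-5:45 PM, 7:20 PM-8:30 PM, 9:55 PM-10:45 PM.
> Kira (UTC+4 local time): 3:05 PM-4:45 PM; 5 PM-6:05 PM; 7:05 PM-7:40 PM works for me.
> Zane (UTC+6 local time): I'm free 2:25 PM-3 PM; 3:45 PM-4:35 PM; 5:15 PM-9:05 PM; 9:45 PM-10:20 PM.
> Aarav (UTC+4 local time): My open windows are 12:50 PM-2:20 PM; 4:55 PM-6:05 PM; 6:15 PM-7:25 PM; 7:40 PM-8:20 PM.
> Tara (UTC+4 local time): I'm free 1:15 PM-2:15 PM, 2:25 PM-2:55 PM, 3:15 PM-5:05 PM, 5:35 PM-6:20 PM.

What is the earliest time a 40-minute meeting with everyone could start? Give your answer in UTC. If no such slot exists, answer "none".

Jamal in UTC: 08:55-09:30, 09:40-10:50, 11:40-13:10, 15:50-16:45 (subtract 6h to convert from UTC+6).
Priya in UTC: 08:50-11:45, 13:20-14:30, 15:55-16:45 (subtract 6h to convert from UTC+6).
Kira in UTC: 11:05-12:45, 13:00-14:05, 15:05-15:40 (subtract 4h to convert from UTC+4).
Zane in UTC: 08:25-09:00, 09:45-10:35, 11:15-15:05, 15:45-16:20 (subtract 6h to convert from UTC+6).
Aarav in UTC: 08:50-10:20, 12:55-14:05, 14:15-15:25, 15:40-16:20 (subtract 4h to convert from UTC+4).
Tara in UTC: 09:15-10:15, 10:25-10:55, 11:15-13:05, 13:35-14:20 (subtract 4h to convert from UTC+4).
Jamal ∩ Priya: 08:55-09:30, 09:40-10:50, 11:40-11:45, 15:55-16:45.
Jamal ∩ Priya ∩ Kira: 11:40-11:45.
Jamal ∩ Priya ∩ Kira ∩ Zane: 11:40-11:45.
Jamal ∩ Priya ∩ Kira ∩ Zane ∩ Aarav: ∅.
Jamal ∩ Priya ∩ Kira ∩ Zane ∩ Aarav ∩ Tara: ∅.
There is no time when everyone is free.
No common window is at least 40 minutes long.

none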